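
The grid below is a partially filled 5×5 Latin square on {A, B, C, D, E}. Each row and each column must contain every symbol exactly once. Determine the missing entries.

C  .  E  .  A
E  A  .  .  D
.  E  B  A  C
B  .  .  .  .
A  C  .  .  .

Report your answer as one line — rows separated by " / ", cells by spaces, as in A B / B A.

row 2 has {A,D,E}; column 3 has {B,E} — only C is left for (r2,c3).
row 2 has {A,C,D,E}; column 4 has {A} — only B is left for (r2,c4).
row 3 has {A,B,C,E}; column 1 has {A,B,C,E} — only D is left for (r3,c1).
row 4 has {B}; column 2 has {A,C,E} — only D is left for (r4,c2).
row 4 has {B,D}; column 3 has {B,C,E} — only A is left for (r4,c3).
row 4 has {A,B,D}; column 5 has {A,C,D} — only E is left for (r4,c5).
row 5 has {A,C}; column 3 has {A,B,C,E} — only D is left for (r5,c3).
row 5 has {A,C,D}; column 4 has {A,B} — only E is left for (r5,c4).
row 5 has {A,C,D,E}; column 5 has {A,C,D,E} — only B is left for (r5,c5).
row 1 has {A,C,E}; column 2 has {A,C,D,E} — only B is left for (r1,c2).
row 1 has {A,B,C,E}; column 4 has {A,B,E} — only D is left for (r1,c4).
row 4 has {A,B,D,E}; column 4 has {A,B,D,E} — only C is left for (r4,c4).

C B E D A / E A C B D / D E B A C / B D A C E / A C D E B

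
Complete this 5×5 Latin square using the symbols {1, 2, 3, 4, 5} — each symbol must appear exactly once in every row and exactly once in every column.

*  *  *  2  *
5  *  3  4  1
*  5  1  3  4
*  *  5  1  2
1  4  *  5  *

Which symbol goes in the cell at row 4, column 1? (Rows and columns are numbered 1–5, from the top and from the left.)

4

row 1 has {2}; column 3 has {1,3,5} — only 4 is left for (r1,c3).
row 2 has {1,3,4,5}; column 2 has {4,5} — only 2 is left for (r2,c2).
row 3 has {1,3,4,5}; column 1 has {1,5} — only 2 is left for (r3,c1).
row 4 has {1,2,5}; column 2 has {2,4,5} — only 3 is left for (r4,c2).
row 5 has {1,4,5}; column 3 has {1,3,4,5} — only 2 is left for (r5,c3).
row 5 has {1,2,4,5}; column 5 has {1,2,4} — only 3 is left for (r5,c5).
row 1 has {2,4}; column 1 has {1,2,5} — only 3 is left for (r1,c1).
row 1 has {2,3,4}; column 2 has {2,3,4,5} — only 1 is left for (r1,c2).
row 1 has {1,2,3,4}; column 5 has {1,2,3,4} — only 5 is left for (r1,c5).
row 4 has {1,2,3,5}; column 1 has {1,2,3,5} — only 4 is left for (r4,c1).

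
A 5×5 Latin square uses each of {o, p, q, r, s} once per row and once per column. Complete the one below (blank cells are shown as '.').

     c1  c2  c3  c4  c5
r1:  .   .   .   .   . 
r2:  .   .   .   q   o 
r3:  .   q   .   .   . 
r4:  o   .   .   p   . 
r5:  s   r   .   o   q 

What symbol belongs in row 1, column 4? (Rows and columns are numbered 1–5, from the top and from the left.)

s

(r4,c2) = s
(r4,c5) = r
(r5,c3) = p
(r2,c2) = p
(r4,c3) = q
(r1,c2) = o
(r2,c1) = r
(r2,c3) = s
(r3,c1) = p
(r3,c5) = s
(r1,c1) = q
(r1,c3) = r
(r1,c4) = s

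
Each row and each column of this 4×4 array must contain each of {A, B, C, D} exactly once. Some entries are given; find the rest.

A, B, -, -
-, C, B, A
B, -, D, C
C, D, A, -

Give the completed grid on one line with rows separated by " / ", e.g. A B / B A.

A B C D / D C B A / B A D C / C D A B

(r1,c3) = C
(r1,c4) = D
(r2,c1) = D
(r3,c2) = A
(r4,c4) = B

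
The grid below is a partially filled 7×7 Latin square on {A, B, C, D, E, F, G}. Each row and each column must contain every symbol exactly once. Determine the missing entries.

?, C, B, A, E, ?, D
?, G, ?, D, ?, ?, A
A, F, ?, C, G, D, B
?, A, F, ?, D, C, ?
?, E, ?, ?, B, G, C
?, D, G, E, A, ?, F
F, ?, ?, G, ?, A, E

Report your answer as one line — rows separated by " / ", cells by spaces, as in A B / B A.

(r1,c1): row 1 has {A,B,C,D,E}; column 1 has {A,F}, so it must be G.
(r1,c6): row 1 has {A,B,C,D,E,G}; column 6 has {A,C,D,G}, so it must be F.
(r3,c3): row 3 has {A,B,C,D,F,G}; column 3 has {B,F,G}, so it must be E.
(r4,c4): row 4 has {A,C,D,F}; column 4 has {A,C,D,E,G}, so it must be B.
(r4,c7): row 4 has {A,B,C,D,F}; column 7 has {A,B,C,D,E,F}, so it must be G.
(r5,c1): row 5 has {B,C,E,G}; column 1 has {A,F,G}, so it must be D.
(r5,c3): row 5 has {B,C,D,E,G}; column 3 has {B,E,F,G}, so it must be A.
(r5,c4): row 5 has {A,B,C,D,E,G}; column 4 has {A,B,C,D,E,G}, so it must be F.
(r6,c6): row 6 has {A,D,E,F,G}; column 6 has {A,C,D,F,G}, so it must be B.
(r7,c2): row 7 has {A,E,F,G}; column 2 has {A,C,D,E,F,G}, so it must be B.
(r7,c5): row 7 has {A,B,E,F,G}; column 5 has {A,B,D,E,G}, so it must be C.
(r2,c3): row 2 has {A,D,G}; column 3 has {A,B,E,F,G}, so it must be C.
(r2,c5): row 2 has {A,C,D,G}; column 5 has {A,B,C,D,E,G}, so it must be F.
(r2,c6): row 2 has {A,C,D,F,G}; column 6 has {A,B,C,D,F,G}, so it must be E.
(r4,c1): row 4 has {A,B,C,D,F,G}; column 1 has {A,D,F,G}, so it must be E.
(r6,c1): row 6 has {A,B,D,E,F,G}; column 1 has {A,D,E,F,G}, so it must be C.
(r7,c3): row 7 has {A,B,C,E,F,G}; column 3 has {A,B,C,E,F,G}, so it must be D.
(r2,c1): row 2 has {A,C,D,E,F,G}; column 1 has {A,C,D,E,F,G}, so it must be B.

G C B A E F D / B G C D F E A / A F E C G D B / E A F B D C G / D E A F B G C / C D G E A B F / F B D G C A E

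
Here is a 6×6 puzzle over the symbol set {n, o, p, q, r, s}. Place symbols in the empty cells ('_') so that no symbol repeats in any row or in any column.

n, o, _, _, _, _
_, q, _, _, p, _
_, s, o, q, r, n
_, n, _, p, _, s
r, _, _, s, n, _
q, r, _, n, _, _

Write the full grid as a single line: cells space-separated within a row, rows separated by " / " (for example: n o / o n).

n o p r s q / s q n o p r / p s o q r n / o n r p q s / r p q s n o / q r s n o p

(r1,c4) = r
(r2,c4) = o
(r2,c6) = r
(r3,c1) = p
(r4,c1) = o
(r4,c5) = q
(r5,c2) = p
(r5,c3) = q
(r5,c6) = o
(r6,c6) = p
(r1,c5) = s
(r1,c6) = q
(r2,c1) = s
(r2,c3) = n
(r4,c3) = r
(r6,c3) = s
(r6,c5) = o
(r1,c3) = p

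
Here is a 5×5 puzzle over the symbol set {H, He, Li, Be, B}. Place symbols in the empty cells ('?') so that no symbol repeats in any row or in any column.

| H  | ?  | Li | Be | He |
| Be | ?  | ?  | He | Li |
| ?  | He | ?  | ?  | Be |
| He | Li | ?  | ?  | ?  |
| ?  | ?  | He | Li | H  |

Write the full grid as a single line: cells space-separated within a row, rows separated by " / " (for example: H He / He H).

H B Li Be He / Be H B He Li / Li He H B Be / He Li Be H B / B Be He Li H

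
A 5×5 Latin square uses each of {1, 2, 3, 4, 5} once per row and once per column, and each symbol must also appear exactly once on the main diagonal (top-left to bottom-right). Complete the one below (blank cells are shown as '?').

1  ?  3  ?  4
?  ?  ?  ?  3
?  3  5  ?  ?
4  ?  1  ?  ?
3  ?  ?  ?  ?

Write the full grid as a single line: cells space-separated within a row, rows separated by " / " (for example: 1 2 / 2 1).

row 3 has {3,5}; column 1 has {1,3,4} — only 2 is left for (r3,c1).
row 3 has {2,3,5}; column 5 has {3,4} — only 1 is left for (r3,c5).
row 5 has {3}; column 5 has {1,3,4}; the diagonal has {1,5} — only 2 is left for (r5,c5).
row 2 has {3}; column 1 has {1,2,3,4} — only 5 is left for (r2,c1).
row 2 has {3,5}; column 2 has {3}; the diagonal has {1,2,5} — only 4 is left for (r2,c2).
row 2 has {3,4,5}; column 3 has {1,3,5} — only 2 is left for (r2,c3).
row 2 has {2,3,4,5}; column 4 is empty so far — only 1 is left for (r2,c4).
row 3 has {1,2,3,5}; column 4 has {1} — only 4 is left for (r3,c4).
row 4 has {1,4}; column 4 has {1,4}; the diagonal has {1,2,4,5} — only 3 is left for (r4,c4).
row 4 has {1,3,4}; column 5 has {1,2,3,4} — only 5 is left for (r4,c5).
row 5 has {2,3}; column 3 has {1,2,3,5} — only 4 is left for (r5,c3).
row 5 has {2,3,4}; column 4 has {1,3,4} — only 5 is left for (r5,c4).
row 1 has {1,3,4}; column 4 has {1,3,4,5} — only 2 is left for (r1,c4).
row 4 has {1,3,4,5}; column 2 has {3,4} — only 2 is left for (r4,c2).
row 5 has {2,3,4,5}; column 2 has {2,3,4} — only 1 is left for (r5,c2).
row 1 has {1,2,3,4}; column 2 has {1,2,3,4} — only 5 is left for (r1,c2).

1 5 3 2 4 / 5 4 2 1 3 / 2 3 5 4 1 / 4 2 1 3 5 / 3 1 4 5 2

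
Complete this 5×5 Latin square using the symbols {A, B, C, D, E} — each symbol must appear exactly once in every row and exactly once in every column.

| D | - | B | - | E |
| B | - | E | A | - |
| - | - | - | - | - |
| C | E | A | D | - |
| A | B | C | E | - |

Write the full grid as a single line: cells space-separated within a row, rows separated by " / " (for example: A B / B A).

(r1,c4) = C
(r3,c1) = E
(r3,c3) = D
(r3,c4) = B
(r4,c5) = B
(r5,c5) = D
(r1,c2) = A
(r2,c5) = C
(r3,c2) = C
(r3,c5) = A
(r2,c2) = D

D A B C E / B D E A C / E C D B A / C E A D B / A B C E D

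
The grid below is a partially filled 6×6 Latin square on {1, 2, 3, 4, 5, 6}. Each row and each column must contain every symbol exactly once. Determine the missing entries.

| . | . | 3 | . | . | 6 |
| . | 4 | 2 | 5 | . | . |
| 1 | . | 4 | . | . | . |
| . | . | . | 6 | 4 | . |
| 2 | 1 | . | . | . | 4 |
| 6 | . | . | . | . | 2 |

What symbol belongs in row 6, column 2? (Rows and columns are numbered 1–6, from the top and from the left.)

(r2,c1) = 3
(r2,c6) = 1
(r4,c1) = 5
(r4,c3) = 1
(r4,c6) = 3
(r5,c4) = 3
(r6,c3) = 5
(r1,c1) = 4
(r2,c5) = 6
(r3,c4) = 2
(r3,c6) = 5
(r4,c2) = 2
(r5,c3) = 6
(r5,c5) = 5
(r6,c2) = 3

3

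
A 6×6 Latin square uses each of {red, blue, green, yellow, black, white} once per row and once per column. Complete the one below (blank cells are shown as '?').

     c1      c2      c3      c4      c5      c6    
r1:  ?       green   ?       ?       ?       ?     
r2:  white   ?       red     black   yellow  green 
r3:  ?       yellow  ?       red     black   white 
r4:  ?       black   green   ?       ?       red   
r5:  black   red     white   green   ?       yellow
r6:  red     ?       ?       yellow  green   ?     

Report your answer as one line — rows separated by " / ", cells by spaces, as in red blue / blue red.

Cell (r2,c2): row 2 has {red,green,yellow,black,white}; column 2 has {red,green,yellow,black} → blue.
Cell (r3,c3): row 3 has {red,yellow,black,white}; column 3 has {red,green,white} → blue.
Cell (r5,c5): row 5 has {red,green,yellow,black,white}; column 5 has {green,yellow,black} → blue.
Cell (r6,c2): row 6 has {red,green,yellow}; column 2 has {red,blue,green,yellow,black} → white.
Cell (r6,c3): row 6 has {red,green,yellow,white}; column 3 has {red,blue,green,white} → black.
Cell (r6,c6): row 6 has {red,green,yellow,black,white}; column 6 has {red,green,yellow,white} → blue.
Cell (r1,c3): row 1 has {green}; column 3 has {red,blue,green,black,white} → yellow.
Cell (r1,c6): row 1 has {green,yellow}; column 6 has {red,blue,green,yellow,white} → black.
Cell (r3,c1): row 3 has {red,blue,yellow,black,white}; column 1 has {red,black,white} → green.
Cell (r4,c5): row 4 has {red,green,black}; column 5 has {blue,green,yellow,black} → white.
Cell (r1,c1): row 1 has {green,yellow,black}; column 1 has {red,green,black,white} → blue.
Cell (r1,c4): row 1 has {blue,green,yellow,black}; column 4 has {red,green,yellow,black} → white.
Cell (r1,c5): row 1 has {blue,green,yellow,black,white}; column 5 has {blue,green,yellow,black,white} → red.
Cell (r4,c1): row 4 has {red,green,black,white}; column 1 has {red,blue,green,black,white} → yellow.
Cell (r4,c4): row 4 has {red,green,yellow,black,white}; column 4 has {red,green,yellow,black,white} → blue.

blue green yellow white red black / white blue red black yellow green / green yellow blue red black white / yellow black green blue white red / black red white green blue yellow / red white black yellow green blue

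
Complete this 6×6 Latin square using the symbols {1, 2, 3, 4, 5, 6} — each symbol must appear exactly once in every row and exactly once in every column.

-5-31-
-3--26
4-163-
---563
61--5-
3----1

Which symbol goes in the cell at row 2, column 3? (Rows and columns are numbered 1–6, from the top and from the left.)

4

At row 1, column 1: row 1 has {1,3,5}; column 1 has {3,4,6}; that leaves 2.
At row 1, column 6: row 1 has {1,2,3,5}; column 6 has {1,3,6}; that leaves 4.
At row 3, column 2: row 3 has {1,3,4,6}; column 2 has {1,3,5}; that leaves 2.
At row 3, column 6: row 3 has {1,2,3,4,6}; column 6 has {1,3,4,6}; that leaves 5.
At row 4, column 1: row 4 has {3,5,6}; column 1 has {2,3,4,6}; that leaves 1.
At row 4, column 2: row 4 has {1,3,5,6}; column 2 has {1,2,3,5}; that leaves 4.
At row 4, column 3: row 4 has {1,3,4,5,6}; column 3 has {1}; that leaves 2.
At row 5, column 6: row 5 has {1,5,6}; column 6 has {1,3,4,5,6}; that leaves 2.
At row 6, column 2: row 6 has {1,3}; column 2 has {1,2,3,4,5}; that leaves 6.
At row 6, column 5: row 6 has {1,3,6}; column 5 has {1,2,3,5,6}; that leaves 4.
At row 1, column 3: row 1 has {1,2,3,4,5}; column 3 has {1,2}; that leaves 6.
At row 2, column 1: row 2 has {2,3,6}; column 1 has {1,2,3,4,6}; that leaves 5.
At row 2, column 3: row 2 has {2,3,5,6}; column 3 has {1,2,6}; that leaves 4.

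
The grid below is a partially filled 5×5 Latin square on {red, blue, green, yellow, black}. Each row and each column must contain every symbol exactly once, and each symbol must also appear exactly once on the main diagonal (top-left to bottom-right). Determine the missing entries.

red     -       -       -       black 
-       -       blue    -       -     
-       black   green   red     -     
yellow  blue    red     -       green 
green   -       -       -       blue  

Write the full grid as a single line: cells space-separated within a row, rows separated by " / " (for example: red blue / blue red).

At row 1, column 3: row 1 has {red,black}; column 3 has {red,blue,green}; that leaves yellow.
At row 2, column 1: row 2 has {blue}; column 1 has {red,green,yellow}; that leaves black.
At row 2, column 2: row 2 has {blue,black}; column 2 has {blue,black}; the diagonal has {red,blue,green}; that leaves yellow.
At row 2, column 4: row 2 has {blue,yellow,black}; column 4 has {red}; that leaves green.
At row 2, column 5: row 2 has {blue,green,yellow,black}; column 5 has {blue,green,black}; that leaves red.
At row 3, column 1: row 3 has {red,green,black}; column 1 has {red,green,yellow,black}; that leaves blue.
At row 3, column 5: row 3 has {red,blue,green,black}; column 5 has {red,blue,green,black}; that leaves yellow.
At row 4, column 4: row 4 has {red,blue,green,yellow}; column 4 has {red,green}; the diagonal has {red,blue,green,yellow}; that leaves black.
At row 5, column 2: row 5 has {blue,green}; column 2 has {blue,yellow,black}; that leaves red.
At row 5, column 3: row 5 has {red,blue,green}; column 3 has {red,blue,green,yellow}; that leaves black.
At row 5, column 4: row 5 has {red,blue,green,black}; column 4 has {red,green,black}; that leaves yellow.
At row 1, column 2: row 1 has {red,yellow,black}; column 2 has {red,blue,yellow,black}; that leaves green.
At row 1, column 4: row 1 has {red,green,yellow,black}; column 4 has {red,green,yellow,black}; that leaves blue.

red green yellow blue black / black yellow blue green red / blue black green red yellow / yellow blue red black green / green red black yellow blue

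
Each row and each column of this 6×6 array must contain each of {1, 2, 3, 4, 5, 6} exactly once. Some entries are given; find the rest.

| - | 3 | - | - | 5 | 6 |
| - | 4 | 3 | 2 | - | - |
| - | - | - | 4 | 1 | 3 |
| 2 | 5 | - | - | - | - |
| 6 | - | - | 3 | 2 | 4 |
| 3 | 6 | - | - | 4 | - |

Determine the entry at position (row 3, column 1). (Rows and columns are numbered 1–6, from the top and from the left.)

5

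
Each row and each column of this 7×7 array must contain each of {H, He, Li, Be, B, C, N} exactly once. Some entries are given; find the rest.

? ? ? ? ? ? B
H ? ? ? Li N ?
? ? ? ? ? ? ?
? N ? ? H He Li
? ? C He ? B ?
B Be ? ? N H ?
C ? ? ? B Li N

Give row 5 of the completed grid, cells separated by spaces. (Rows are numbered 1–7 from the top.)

N Li C He Be B H

At row 4, column 1: row 4 has {H,He,Li,N}; column 1 has {H,B,C}; that leaves Be.
At row 4, column 3: row 4 has {H,He,Li,Be,N}; column 3 has {C}; that leaves B.
At row 4, column 4: row 4 has {H,He,Li,Be,B,N}; column 4 has {He}; that leaves C.
At row 5, column 5: row 5 has {He,B,C}; column 5 has {H,Li,B,N}; that leaves Be.
At row 5, column 7: row 5 has {He,Be,B,C}; column 7 has {Li,B,N}; that leaves H.
At row 6, column 4: row 6 has {H,Be,B,N}; column 4 has {He,C}; that leaves Li.
At row 5, column 2: row 5 has {H,He,Be,B,C}; column 2 has {Be,N}; that leaves Li.
At row 6, column 3: row 6 has {H,Li,Be,B,N}; column 3 has {B,C}; that leaves He.
At row 6, column 7: row 6 has {H,He,Li,Be,B,N}; column 7 has {H,Li,B,N}; that leaves C.
At row 2, column 3: row 2 has {H,Li,N}; column 3 has {He,B,C}; that leaves Be.
At row 2, column 4: row 2 has {H,Li,Be,N}; column 4 has {He,Li,C}; that leaves B.
At row 2, column 7: row 2 has {H,Li,Be,B,N}; column 7 has {H,Li,B,C,N}; that leaves He.
At row 3, column 7: row 3 is empty so far; column 7 has {H,He,Li,B,C,N}; that leaves Be.
At row 5, column 1: row 5 has {H,He,Li,Be,B,C}; column 1 has {H,Be,B,C}; that leaves N.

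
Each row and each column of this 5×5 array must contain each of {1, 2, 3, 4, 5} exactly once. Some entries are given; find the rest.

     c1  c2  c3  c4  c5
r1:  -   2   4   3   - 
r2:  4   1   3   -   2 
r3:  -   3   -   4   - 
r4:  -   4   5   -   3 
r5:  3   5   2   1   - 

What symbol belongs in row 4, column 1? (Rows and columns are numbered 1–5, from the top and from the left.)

1

Cell (r2,c4): row 2 has {1,2,3,4}; column 4 has {1,3,4} → 5.
Cell (r3,c3): row 3 has {3,4}; column 3 has {2,3,4,5} → 1.
Cell (r3,c5): row 3 has {1,3,4}; column 5 has {2,3} → 5.
Cell (r4,c4): row 4 has {3,4,5}; column 4 has {1,3,4,5} → 2.
Cell (r5,c5): row 5 has {1,2,3,5}; column 5 has {2,3,5} → 4.
Cell (r1,c5): row 1 has {2,3,4}; column 5 has {2,3,4,5} → 1.
Cell (r3,c1): row 3 has {1,3,4,5}; column 1 has {3,4} → 2.
Cell (r4,c1): row 4 has {2,3,4,5}; column 1 has {2,3,4} → 1.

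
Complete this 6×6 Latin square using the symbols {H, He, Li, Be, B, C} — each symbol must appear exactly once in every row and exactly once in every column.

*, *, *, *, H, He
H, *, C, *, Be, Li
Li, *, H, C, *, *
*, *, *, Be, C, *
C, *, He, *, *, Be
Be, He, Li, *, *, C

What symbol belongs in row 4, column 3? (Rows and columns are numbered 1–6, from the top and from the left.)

(r1,c1) = B
(r1,c3) = Be
(r1,c4) = Li
(r2,c2) = B
(r2,c4) = He
(r3,c2) = Be
(r3,c6) = B
(r4,c1) = He
(r4,c3) = B

B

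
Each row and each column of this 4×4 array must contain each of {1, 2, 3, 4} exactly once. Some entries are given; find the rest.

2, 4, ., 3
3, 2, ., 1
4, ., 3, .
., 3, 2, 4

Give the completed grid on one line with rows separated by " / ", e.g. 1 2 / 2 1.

2 4 1 3 / 3 2 4 1 / 4 1 3 2 / 1 3 2 4

row 1 has {2,3,4}; column 3 has {2,3} — only 1 is left for (r1,c3).
row 2 has {1,2,3}; column 3 has {1,2,3} — only 4 is left for (r2,c3).
row 3 has {3,4}; column 2 has {2,3,4} — only 1 is left for (r3,c2).
row 3 has {1,3,4}; column 4 has {1,3,4} — only 2 is left for (r3,c4).
row 4 has {2,3,4}; column 1 has {2,3,4} — only 1 is left for (r4,c1).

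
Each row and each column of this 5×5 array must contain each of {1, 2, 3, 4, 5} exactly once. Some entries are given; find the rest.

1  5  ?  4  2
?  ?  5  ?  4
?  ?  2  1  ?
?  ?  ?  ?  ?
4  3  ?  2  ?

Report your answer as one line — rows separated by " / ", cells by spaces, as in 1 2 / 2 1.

1 5 3 4 2 / 2 1 5 3 4 / 5 4 2 1 3 / 3 2 4 5 1 / 4 3 1 2 5

(r1,c3): row 1 has {1,2,4,5}; column 3 has {2,5}, so it must be 3.
(r2,c4): row 2 has {4,5}; column 4 has {1,2,4}, so it must be 3.
(r3,c2): row 3 has {1,2}; column 2 has {3,5}, so it must be 4.
(r4,c4): row 4 is empty so far; column 4 has {1,2,3,4}, so it must be 5.
(r5,c3): row 5 has {2,3,4}; column 3 has {2,3,5}, so it must be 1.
(r5,c5): row 5 has {1,2,3,4}; column 5 has {2,4}, so it must be 5.
(r2,c1): row 2 has {3,4,5}; column 1 has {1,4}, so it must be 2.
(r2,c2): row 2 has {2,3,4,5}; column 2 has {3,4,5}, so it must be 1.
(r3,c5): row 3 has {1,2,4}; column 5 has {2,4,5}, so it must be 3.
(r4,c1): row 4 has {5}; column 1 has {1,2,4}, so it must be 3.
(r4,c2): row 4 has {3,5}; column 2 has {1,3,4,5}, so it must be 2.
(r4,c3): row 4 has {2,3,5}; column 3 has {1,2,3,5}, so it must be 4.
(r4,c5): row 4 has {2,3,4,5}; column 5 has {2,3,4,5}, so it must be 1.
(r3,c1): row 3 has {1,2,3,4}; column 1 has {1,2,3,4}, so it must be 5.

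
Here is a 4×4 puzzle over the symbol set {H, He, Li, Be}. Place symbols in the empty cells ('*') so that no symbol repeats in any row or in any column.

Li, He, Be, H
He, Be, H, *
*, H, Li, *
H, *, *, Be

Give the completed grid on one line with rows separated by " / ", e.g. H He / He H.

Li He Be H / He Be H Li / Be H Li He / H Li He Be

row 2 has {H,He,Be}; column 4 has {H,Be} — only Li is left for (r2,c4).
row 3 has {H,Li}; column 1 has {H,He,Li} — only Be is left for (r3,c1).
row 3 has {H,Li,Be}; column 4 has {H,Li,Be} — only He is left for (r3,c4).
row 4 has {H,Be}; column 2 has {H,He,Be} — only Li is left for (r4,c2).
row 4 has {H,Li,Be}; column 3 has {H,Li,Be} — only He is left for (r4,c3).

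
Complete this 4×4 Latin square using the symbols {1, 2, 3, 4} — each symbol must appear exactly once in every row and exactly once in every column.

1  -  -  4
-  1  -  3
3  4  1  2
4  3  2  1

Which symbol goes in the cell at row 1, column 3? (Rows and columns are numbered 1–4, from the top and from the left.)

Cell (r1,c2): row 1 has {1,4}; column 2 has {1,3,4} → 2.
Cell (r1,c3): row 1 has {1,2,4}; column 3 has {1,2} → 3.

3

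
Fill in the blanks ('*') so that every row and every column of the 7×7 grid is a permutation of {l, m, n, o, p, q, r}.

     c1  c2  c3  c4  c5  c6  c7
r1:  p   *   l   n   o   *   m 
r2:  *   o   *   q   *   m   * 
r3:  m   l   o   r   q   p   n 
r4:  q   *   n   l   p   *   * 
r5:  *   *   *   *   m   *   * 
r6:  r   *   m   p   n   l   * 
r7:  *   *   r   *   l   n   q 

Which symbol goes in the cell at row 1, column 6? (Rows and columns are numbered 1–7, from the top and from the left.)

q

Cell (r2,c3): row 2 has {m,o,q}; column 3 has {l,m,n,o,r} → p.
Cell (r2,c5): row 2 has {m,o,p,q}; column 5 has {l,m,n,o,p,q} → r.
Cell (r2,c7): row 2 has {m,o,p,q,r}; column 7 has {m,n,q} → l.
Cell (r5,c3): row 5 has {m}; column 3 has {l,m,n,o,p,r} → q.
Cell (r5,c4): row 5 has {m,q}; column 4 has {l,n,p,q,r} → o.
Cell (r5,c6): row 5 has {m,o,q}; column 6 has {l,m,n,p} → r.
Cell (r5,c7): row 5 has {m,o,q,r}; column 7 has {l,m,n,q} → p.
Cell (r6,c2): row 6 has {l,m,n,p,r}; column 2 has {l,o} → q.
Cell (r6,c7): row 6 has {l,m,n,p,q,r}; column 7 has {l,m,n,p,q} → o.
Cell (r7,c1): row 7 has {l,n,q,r}; column 1 has {m,p,q,r} → o.
Cell (r7,c4): row 7 has {l,n,o,q,r}; column 4 has {l,n,o,p,q,r} → m.
Cell (r1,c2): row 1 has {l,m,n,o,p}; column 2 has {l,o,q} → r.
Cell (r1,c6): row 1 has {l,m,n,o,p,r}; column 6 has {l,m,n,p,r} → q.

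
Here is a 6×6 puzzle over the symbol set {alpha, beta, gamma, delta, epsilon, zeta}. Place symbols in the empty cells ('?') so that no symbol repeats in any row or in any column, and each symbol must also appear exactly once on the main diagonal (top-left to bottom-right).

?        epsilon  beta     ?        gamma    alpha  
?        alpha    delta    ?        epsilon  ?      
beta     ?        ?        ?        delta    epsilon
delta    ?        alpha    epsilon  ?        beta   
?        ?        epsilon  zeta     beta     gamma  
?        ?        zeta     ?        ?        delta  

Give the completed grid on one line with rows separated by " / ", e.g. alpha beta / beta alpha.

zeta epsilon beta delta gamma alpha / gamma alpha delta beta epsilon zeta / beta zeta gamma alpha delta epsilon / delta gamma alpha epsilon zeta beta / alpha delta epsilon zeta beta gamma / epsilon beta zeta gamma alpha delta

(r1,c1) = zeta
(r1,c4) = delta
(r2,c1) = gamma
(r2,c4) = beta
(r2,c6) = zeta
(r3,c3) = gamma
(r3,c4) = alpha
(r4,c5) = zeta
(r5,c1) = alpha
(r5,c2) = delta
(r6,c1) = epsilon
(r6,c4) = gamma
(r6,c5) = alpha
(r3,c2) = zeta
(r4,c2) = gamma
(r6,c2) = beta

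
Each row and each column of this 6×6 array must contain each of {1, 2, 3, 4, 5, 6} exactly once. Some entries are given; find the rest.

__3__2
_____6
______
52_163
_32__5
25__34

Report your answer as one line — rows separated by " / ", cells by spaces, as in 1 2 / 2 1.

1 6 3 5 4 2 / 4 1 5 3 2 6 / 3 4 6 2 5 1 / 5 2 4 1 6 3 / 6 3 2 4 1 5 / 2 5 1 6 3 4

row 3 is empty so far; column 6 has {2,3,4,5,6} — only 1 is left for (r3,c6).
row 4 has {1,2,3,5,6}; column 3 has {2,3} — only 4 is left for (r4,c3).
row 6 has {2,3,4,5}; column 4 has {1} — only 6 is left for (r6,c4).
row 5 has {2,3,5}; column 4 has {1,6} — only 4 is left for (r5,c4).
row 5 has {2,3,4,5}; column 5 has {3,6} — only 1 is left for (r5,c5).
row 6 has {2,3,4,5,6}; column 3 has {2,3,4} — only 1 is left for (r6,c3).
row 1 has {2,3}; column 4 has {1,4,6} — only 5 is left for (r1,c4).
row 1 has {2,3,5}; column 5 has {1,3,6} — only 4 is left for (r1,c5).
row 2 has {6}; column 3 has {1,2,3,4} — only 5 is left for (r2,c3).
row 2 has {5,6}; column 5 has {1,3,4,6} — only 2 is left for (r2,c5).
row 3 has {1}; column 3 has {1,2,3,4,5} — only 6 is left for (r3,c3).
row 3 has {1,6}; column 5 has {1,2,3,4,6} — only 5 is left for (r3,c5).
row 5 has {1,2,3,4,5}; column 1 has {2,5} — only 6 is left for (r5,c1).
row 1 has {2,3,4,5}; column 1 has {2,5,6} — only 1 is left for (r1,c1).
row 1 has {1,2,3,4,5}; column 2 has {2,3,5} — only 6 is left for (r1,c2).
row 2 has {2,5,6}; column 4 has {1,4,5,6} — only 3 is left for (r2,c4).
row 3 has {1,5,6}; column 2 has {2,3,5,6} — only 4 is left for (r3,c2).
row 3 has {1,4,5,6}; column 4 has {1,3,4,5,6} — only 2 is left for (r3,c4).
row 2 has {2,3,5,6}; column 1 has {1,2,5,6} — only 4 is left for (r2,c1).
row 2 has {2,3,4,5,6}; column 2 has {2,3,4,5,6} — only 1 is left for (r2,c2).
row 3 has {1,2,4,5,6}; column 1 has {1,2,4,5,6} — only 3 is left for (r3,c1).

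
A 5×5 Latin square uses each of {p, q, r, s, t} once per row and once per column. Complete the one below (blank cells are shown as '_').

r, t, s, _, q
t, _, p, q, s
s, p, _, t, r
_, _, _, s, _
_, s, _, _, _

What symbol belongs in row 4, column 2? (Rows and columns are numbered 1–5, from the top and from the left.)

q

At row 1, column 4: row 1 has {q,r,s,t}; column 4 has {q,s,t}; that leaves p.
At row 2, column 2: row 2 has {p,q,s,t}; column 2 has {p,s,t}; that leaves r.
At row 3, column 3: row 3 has {p,r,s,t}; column 3 has {p,s}; that leaves q.
At row 4, column 2: row 4 has {s}; column 2 has {p,r,s,t}; that leaves q.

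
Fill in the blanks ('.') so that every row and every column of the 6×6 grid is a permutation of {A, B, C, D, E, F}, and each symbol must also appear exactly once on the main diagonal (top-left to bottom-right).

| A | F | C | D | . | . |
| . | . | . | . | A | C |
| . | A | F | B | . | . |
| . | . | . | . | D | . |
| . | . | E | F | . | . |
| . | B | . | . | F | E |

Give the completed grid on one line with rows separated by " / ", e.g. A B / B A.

A F C D E B / F D B E A C / E A F B C D / B E A C D F / D C E F B A / C B D A F E

(r1,c6) = B
(r2,c2) = D
(r2,c3) = B
(r2,c4) = E
(r3,c6) = D
(r4,c3) = A
(r4,c4) = C
(r4,c6) = F
(r5,c2) = C
(r5,c5) = B
(r5,c6) = A
(r6,c3) = D
(r6,c4) = A
(r1,c5) = E
(r2,c1) = F
(r3,c5) = C
(r4,c2) = E
(r5,c1) = D
(r6,c1) = C
(r3,c1) = E
(r4,c1) = B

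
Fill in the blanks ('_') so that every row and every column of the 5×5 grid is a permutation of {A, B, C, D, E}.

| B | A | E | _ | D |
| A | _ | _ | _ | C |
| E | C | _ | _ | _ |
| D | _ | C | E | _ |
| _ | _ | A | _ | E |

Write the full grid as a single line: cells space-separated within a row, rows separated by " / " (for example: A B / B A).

B A E C D / A E B D C / E C D A B / D B C E A / C D A B E

Cell (r1,c4): row 1 has {A,B,D,E}; column 4 has {E} → C.
Cell (r4,c2): row 4 has {C,D,E}; column 2 has {A,C} → B.
Cell (r4,c5): row 4 has {B,C,D,E}; column 5 has {C,D,E} → A.
Cell (r5,c1): row 5 has {A,E}; column 1 has {A,B,D,E} → C.
Cell (r5,c2): row 5 has {A,C,E}; column 2 has {A,B,C} → D.
Cell (r5,c4): row 5 has {A,C,D,E}; column 4 has {C,E} → B.
Cell (r2,c2): row 2 has {A,C}; column 2 has {A,B,C,D} → E.
Cell (r2,c4): row 2 has {A,C,E}; column 4 has {B,C,E} → D.
Cell (r3,c4): row 3 has {C,E}; column 4 has {B,C,D,E} → A.
Cell (r3,c5): row 3 has {A,C,E}; column 5 has {A,C,D,E} → B.
Cell (r2,c3): row 2 has {A,C,D,E}; column 3 has {A,C,E} → B.
Cell (r3,c3): row 3 has {A,B,C,E}; column 3 has {A,B,C,E} → D.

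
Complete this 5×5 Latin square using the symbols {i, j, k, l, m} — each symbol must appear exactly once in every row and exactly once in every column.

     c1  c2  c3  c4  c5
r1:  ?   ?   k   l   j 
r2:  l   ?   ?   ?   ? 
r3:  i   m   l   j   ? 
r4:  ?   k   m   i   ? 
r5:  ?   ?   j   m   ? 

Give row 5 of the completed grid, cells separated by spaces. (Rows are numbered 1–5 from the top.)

k l j m i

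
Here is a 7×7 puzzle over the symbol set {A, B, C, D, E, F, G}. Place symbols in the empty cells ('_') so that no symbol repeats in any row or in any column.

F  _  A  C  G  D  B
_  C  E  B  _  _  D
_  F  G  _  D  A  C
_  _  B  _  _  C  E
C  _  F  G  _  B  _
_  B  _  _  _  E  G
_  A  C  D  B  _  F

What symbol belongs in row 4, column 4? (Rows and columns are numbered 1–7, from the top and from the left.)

A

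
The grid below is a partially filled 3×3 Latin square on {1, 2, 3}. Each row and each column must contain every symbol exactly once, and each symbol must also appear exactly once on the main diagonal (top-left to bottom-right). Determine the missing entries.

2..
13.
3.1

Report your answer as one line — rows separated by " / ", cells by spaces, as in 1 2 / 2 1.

2 1 3 / 1 3 2 / 3 2 1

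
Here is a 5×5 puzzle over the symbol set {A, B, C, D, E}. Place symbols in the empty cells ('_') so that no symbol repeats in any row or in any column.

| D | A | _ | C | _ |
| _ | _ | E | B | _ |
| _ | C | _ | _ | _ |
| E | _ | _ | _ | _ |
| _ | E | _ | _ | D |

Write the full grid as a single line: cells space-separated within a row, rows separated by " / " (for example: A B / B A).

(r1,c3) = B
(r1,c5) = E
(r2,c2) = D
(r4,c2) = B
(r5,c4) = A
(r4,c4) = D
(r5,c3) = C
(r3,c4) = E
(r4,c3) = A
(r4,c5) = C
(r5,c1) = B
(r2,c5) = A
(r3,c1) = A
(r3,c3) = D
(r3,c5) = B
(r2,c1) = C

D A B C E / C D E B A / A C D E B / E B A D C / B E C A D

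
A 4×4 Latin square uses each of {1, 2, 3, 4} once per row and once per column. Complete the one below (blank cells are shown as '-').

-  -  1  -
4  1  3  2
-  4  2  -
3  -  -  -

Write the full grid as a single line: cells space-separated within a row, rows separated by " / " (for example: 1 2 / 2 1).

2 3 1 4 / 4 1 3 2 / 1 4 2 3 / 3 2 4 1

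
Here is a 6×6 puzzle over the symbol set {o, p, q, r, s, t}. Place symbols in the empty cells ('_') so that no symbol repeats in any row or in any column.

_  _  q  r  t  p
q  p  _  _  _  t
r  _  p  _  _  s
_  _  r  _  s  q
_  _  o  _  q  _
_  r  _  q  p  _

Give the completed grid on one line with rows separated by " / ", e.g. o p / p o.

o s q r t p / q p s o r t / r q p t o s / t o r p s q / p t o s q r / s r t q p o

At row 2, column 3: row 2 has {p,q,t}; column 3 has {o,p,q,r}; that leaves s.
At row 2, column 4: row 2 has {p,q,s,t}; column 4 has {q,r}; that leaves o.
At row 2, column 5: row 2 has {o,p,q,s,t}; column 5 has {p,q,s,t}; that leaves r.
At row 3, column 4: row 3 has {p,r,s}; column 4 has {o,q,r}; that leaves t.
At row 3, column 5: row 3 has {p,r,s,t}; column 5 has {p,q,r,s,t}; that leaves o.
At row 4, column 4: row 4 has {q,r,s}; column 4 has {o,q,r,t}; that leaves p.
At row 5, column 4: row 5 has {o,q}; column 4 has {o,p,q,r,t}; that leaves s.
At row 5, column 6: row 5 has {o,q,s}; column 6 has {p,q,s,t}; that leaves r.
At row 6, column 3: row 6 has {p,q,r}; column 3 has {o,p,q,r,s}; that leaves t.
At row 6, column 6: row 6 has {p,q,r,t}; column 6 has {p,q,r,s,t}; that leaves o.
At row 3, column 2: row 3 has {o,p,r,s,t}; column 2 has {p,r}; that leaves q.
At row 5, column 2: row 5 has {o,q,r,s}; column 2 has {p,q,r}; that leaves t.
At row 6, column 1: row 6 has {o,p,q,r,t}; column 1 has {q,r}; that leaves s.
At row 1, column 1: row 1 has {p,q,r,t}; column 1 has {q,r,s}; that leaves o.
At row 1, column 2: row 1 has {o,p,q,r,t}; column 2 has {p,q,r,t}; that leaves s.
At row 4, column 1: row 4 has {p,q,r,s}; column 1 has {o,q,r,s}; that leaves t.
At row 4, column 2: row 4 has {p,q,r,s,t}; column 2 has {p,q,r,s,t}; that leaves o.
At row 5, column 1: row 5 has {o,q,r,s,t}; column 1 has {o,q,r,s,t}; that leaves p.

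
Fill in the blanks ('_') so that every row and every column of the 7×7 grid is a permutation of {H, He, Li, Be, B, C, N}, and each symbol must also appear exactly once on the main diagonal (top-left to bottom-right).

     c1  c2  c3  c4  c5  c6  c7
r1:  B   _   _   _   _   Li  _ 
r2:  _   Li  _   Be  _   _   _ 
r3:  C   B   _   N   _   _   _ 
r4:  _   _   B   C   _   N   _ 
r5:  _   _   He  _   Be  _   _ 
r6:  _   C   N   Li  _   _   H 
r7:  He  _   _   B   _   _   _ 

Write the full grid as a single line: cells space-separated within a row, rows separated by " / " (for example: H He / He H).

B H Be He N Li C / N Li C Be H B He / C B H N He Be Li / H He B C Li N Be / Li N He H Be C B / Be C N Li B He H / He Be Li B C H N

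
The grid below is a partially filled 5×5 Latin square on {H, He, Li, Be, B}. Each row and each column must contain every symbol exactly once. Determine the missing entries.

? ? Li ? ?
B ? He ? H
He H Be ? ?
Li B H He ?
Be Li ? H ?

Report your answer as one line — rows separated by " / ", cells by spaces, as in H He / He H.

(r1,c1) = H
(r2,c2) = Be
(r2,c4) = Li
(r3,c4) = B
(r3,c5) = Li
(r4,c5) = Be
(r5,c3) = B
(r5,c5) = He
(r1,c2) = He
(r1,c4) = Be
(r1,c5) = B

H He Li Be B / B Be He Li H / He H Be B Li / Li B H He Be / Be Li B H He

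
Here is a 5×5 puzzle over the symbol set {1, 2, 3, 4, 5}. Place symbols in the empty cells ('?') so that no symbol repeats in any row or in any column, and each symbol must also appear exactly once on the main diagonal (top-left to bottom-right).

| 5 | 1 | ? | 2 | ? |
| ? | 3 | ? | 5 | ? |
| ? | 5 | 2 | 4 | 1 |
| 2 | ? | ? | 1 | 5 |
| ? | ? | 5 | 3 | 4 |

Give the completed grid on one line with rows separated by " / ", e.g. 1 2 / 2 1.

5 1 4 2 3 / 4 3 1 5 2 / 3 5 2 4 1 / 2 4 3 1 5 / 1 2 5 3 4

(r1,c5) = 3
(r2,c5) = 2
(r3,c1) = 3
(r4,c2) = 4
(r4,c3) = 3
(r5,c1) = 1
(r5,c2) = 2
(r1,c3) = 4
(r2,c1) = 4
(r2,c3) = 1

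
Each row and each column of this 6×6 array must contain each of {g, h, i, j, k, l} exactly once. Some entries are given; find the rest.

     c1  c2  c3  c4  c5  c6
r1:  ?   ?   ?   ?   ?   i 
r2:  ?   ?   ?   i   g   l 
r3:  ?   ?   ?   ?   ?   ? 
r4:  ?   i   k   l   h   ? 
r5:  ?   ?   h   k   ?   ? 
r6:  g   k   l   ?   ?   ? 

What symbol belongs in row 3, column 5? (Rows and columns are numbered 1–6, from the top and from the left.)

j

(r2,c3) = j
(r4,c1) = j
(r4,c6) = g
(r5,c6) = j
(r6,c6) = h
(r1,c3) = g
(r2,c2) = h
(r3,c3) = i
(r3,c6) = k
(r6,c4) = j
(r6,c5) = i
(r1,c4) = h
(r2,c1) = k
(r3,c4) = g
(r5,c5) = l
(r1,c1) = l
(r1,c2) = j
(r1,c5) = k
(r3,c1) = h
(r3,c2) = l
(r3,c5) = j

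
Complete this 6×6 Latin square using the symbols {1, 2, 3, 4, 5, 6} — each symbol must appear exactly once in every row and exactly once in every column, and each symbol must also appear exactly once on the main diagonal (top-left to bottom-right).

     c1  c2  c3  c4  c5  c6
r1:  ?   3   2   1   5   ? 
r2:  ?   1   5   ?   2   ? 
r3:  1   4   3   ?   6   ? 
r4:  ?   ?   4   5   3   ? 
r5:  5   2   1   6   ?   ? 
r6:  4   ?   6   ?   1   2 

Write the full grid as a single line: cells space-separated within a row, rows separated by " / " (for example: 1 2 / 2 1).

6 3 2 1 5 4 / 3 1 5 4 2 6 / 1 4 3 2 6 5 / 2 6 4 5 3 1 / 5 2 1 6 4 3 / 4 5 6 3 1 2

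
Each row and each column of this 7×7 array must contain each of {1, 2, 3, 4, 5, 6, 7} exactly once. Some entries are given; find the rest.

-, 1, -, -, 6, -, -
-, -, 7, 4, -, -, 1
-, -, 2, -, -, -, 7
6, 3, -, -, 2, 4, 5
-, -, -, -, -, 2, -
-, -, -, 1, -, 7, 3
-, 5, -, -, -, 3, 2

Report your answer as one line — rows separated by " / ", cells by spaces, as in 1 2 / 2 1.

7 1 3 2 6 5 4 / 5 2 7 4 3 6 1 / 3 6 2 5 4 1 7 / 6 3 1 7 2 4 5 / 4 7 5 3 1 2 6 / 2 4 6 1 5 7 3 / 1 5 4 6 7 3 2

At row 1, column 6: row 1 has {1,6}; column 6 has {2,3,4,7}; that leaves 5.
At row 1, column 7: row 1 has {1,5,6}; column 7 has {1,2,3,5,7}; that leaves 4.
At row 2, column 6: row 2 has {1,4,7}; column 6 has {2,3,4,5,7}; that leaves 6.
At row 3, column 6: row 3 has {2,7}; column 6 has {2,3,4,5,6,7}; that leaves 1.
At row 4, column 3: row 4 has {2,3,4,5,6}; column 3 has {2,7}; that leaves 1.
At row 4, column 4: row 4 has {1,2,3,4,5,6}; column 4 has {1,4}; that leaves 7.
At row 5, column 7: row 5 has {2}; column 7 has {1,2,3,4,5,7}; that leaves 6.
At row 7, column 4: row 7 has {2,3,5}; column 4 has {1,4,7}; that leaves 6.
At row 1, column 3: row 1 has {1,4,5,6}; column 3 has {1,2,7}; that leaves 3.
At row 1, column 4: row 1 has {1,3,4,5,6}; column 4 has {1,4,6,7}; that leaves 2.
At row 2, column 2: row 2 has {1,4,6,7}; column 2 has {1,3,5}; that leaves 2.
At row 7, column 3: row 7 has {2,3,5,6}; column 3 has {1,2,3,7}; that leaves 4.
At row 1, column 1: row 1 has {1,2,3,4,5,6}; column 1 has {6}; that leaves 7.
At row 5, column 3: row 5 has {2,6}; column 3 has {1,2,3,4,7}; that leaves 5.
At row 5, column 4: row 5 has {2,5,6}; column 4 has {1,2,4,6,7}; that leaves 3.
At row 6, column 3: row 6 has {1,3,7}; column 3 has {1,2,3,4,5,7}; that leaves 6.
At row 7, column 1: row 7 has {2,3,4,5,6}; column 1 has {6,7}; that leaves 1.
At row 7, column 5: row 7 has {1,2,3,4,5,6}; column 5 has {2,6}; that leaves 7.
At row 3, column 4: row 3 has {1,2,7}; column 4 has {1,2,3,4,6,7}; that leaves 5.
At row 5, column 1: row 5 has {2,3,5,6}; column 1 has {1,6,7}; that leaves 4.
At row 5, column 2: row 5 has {2,3,4,5,6}; column 2 has {1,2,3,5}; that leaves 7.
At row 5, column 5: row 5 has {2,3,4,5,6,7}; column 5 has {2,6,7}; that leaves 1.
At row 6, column 2: row 6 has {1,3,6,7}; column 2 has {1,2,3,5,7}; that leaves 4.
At row 6, column 5: row 6 has {1,3,4,6,7}; column 5 has {1,2,6,7}; that leaves 5.
At row 2, column 5: row 2 has {1,2,4,6,7}; column 5 has {1,2,5,6,7}; that leaves 3.
At row 3, column 1: row 3 has {1,2,5,7}; column 1 has {1,4,6,7}; that leaves 3.
At row 3, column 2: row 3 has {1,2,3,5,7}; column 2 has {1,2,3,4,5,7}; that leaves 6.
At row 3, column 5: row 3 has {1,2,3,5,6,7}; column 5 has {1,2,3,5,6,7}; that leaves 4.
At row 6, column 1: row 6 has {1,3,4,5,6,7}; column 1 has {1,3,4,6,7}; that leaves 2.
At row 2, column 1: row 2 has {1,2,3,4,6,7}; column 1 has {1,2,3,4,6,7}; that leaves 5.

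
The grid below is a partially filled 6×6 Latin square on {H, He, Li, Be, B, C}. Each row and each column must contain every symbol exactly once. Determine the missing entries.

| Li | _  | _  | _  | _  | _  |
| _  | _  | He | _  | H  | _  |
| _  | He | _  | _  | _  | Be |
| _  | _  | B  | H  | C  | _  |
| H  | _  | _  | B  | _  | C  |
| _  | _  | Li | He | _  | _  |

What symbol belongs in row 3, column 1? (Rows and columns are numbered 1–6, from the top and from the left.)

row 5 has {H,B,C}; column 3 has {He,Li,B} — only Be is left for (r5,c3).
row 5 has {H,Be,B,C}; column 2 has {He} — only Li is left for (r5,c2).
row 5 has {H,Li,Be,B,C}; column 5 has {H,C} — only He is left for (r5,c5).
row 4 has {H,B,C}; column 2 has {He,Li} — only Be is left for (r4,c2).
row 4 has {H,Be,B,C}; column 1 has {H,Li} — only He is left for (r4,c1).
row 4 has {H,He,Be,B,C}; column 6 has {Be,C} — only Li is left for (r4,c6).
row 2 has {H,He}; column 6 has {Li,Be,C} — only B is left for (r2,c6).
row 6 has {He,Li}; column 6 has {Li,Be,B,C} — only H is left for (r6,c6).
row 1 has {Li}; column 6 has {H,Li,Be,B,C} — only He is left for (r1,c6).
row 2 has {H,He,B}; column 2 has {He,Li,Be} — only C is left for (r2,c2).
row 6 has {H,He,Li}; column 2 has {He,Li,Be,C} — only B is left for (r6,c2).
row 6 has {H,He,Li,B}; column 5 has {H,He,C} — only Be is left for (r6,c5).
row 1 has {He,Li}; column 2 has {He,Li,Be,B,C} — only H is left for (r1,c2).
row 1 has {H,He,Li}; column 3 has {He,Li,Be,B} — only C is left for (r1,c3).
row 1 has {H,He,Li,C}; column 4 has {H,He,B} — only Be is left for (r1,c4).
row 1 has {H,He,Li,Be,C}; column 5 has {H,He,Be,C} — only B is left for (r1,c5).
row 2 has {H,He,B,C}; column 1 has {H,He,Li} — only Be is left for (r2,c1).
row 2 has {H,He,Be,B,C}; column 4 has {H,He,Be,B} — only Li is left for (r2,c4).
row 3 has {He,Be}; column 3 has {He,Li,Be,B,C} — only H is left for (r3,c3).
row 3 has {H,He,Be}; column 4 has {H,He,Li,Be,B} — only C is left for (r3,c4).
row 3 has {H,He,Be,C}; column 5 has {H,He,Be,B,C} — only Li is left for (r3,c5).
row 6 has {H,He,Li,Be,B}; column 1 has {H,He,Li,Be} — only C is left for (r6,c1).
row 3 has {H,He,Li,Be,C}; column 1 has {H,He,Li,Be,C} — only B is left for (r3,c1).

B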